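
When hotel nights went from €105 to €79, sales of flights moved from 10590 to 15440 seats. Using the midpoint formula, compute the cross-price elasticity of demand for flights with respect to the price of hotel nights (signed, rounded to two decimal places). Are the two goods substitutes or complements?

-1.32; complements

%ΔQ_{flights} = (15440 − 10590)/avg = 4850/13015 = 0.372646…
%ΔP_{hotel nights} = (79 − 105)/avg = -26/92 = -0.282608…
E_cross = (4850/13015) / (-26/92) = -1.3185…
E_cross < 0 ⇒ the goods are complements.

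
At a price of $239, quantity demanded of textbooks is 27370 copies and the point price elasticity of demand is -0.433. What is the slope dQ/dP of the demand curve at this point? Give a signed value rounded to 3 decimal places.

-49.587

Ed = (dQ/dP)·(P/Q) ⇒ dQ/dP = Ed·Q/P = (-0.433)·27370/239 = -49.58665…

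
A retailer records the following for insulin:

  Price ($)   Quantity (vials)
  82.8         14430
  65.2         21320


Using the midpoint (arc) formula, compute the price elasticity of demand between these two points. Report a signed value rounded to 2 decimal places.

%ΔQ = (21320 − 14430) / [(14430 + 21320)/2] = 6890/17875 = 0.385454…
%ΔP = (65.2 − 82.8) / [(82.8 + 65.2)/2] = -17.6/74 = -0.237837…
Arc Ed = %ΔQ / %ΔP = (6890/17875) / (-17.6/74) = -1.6206…

-1.62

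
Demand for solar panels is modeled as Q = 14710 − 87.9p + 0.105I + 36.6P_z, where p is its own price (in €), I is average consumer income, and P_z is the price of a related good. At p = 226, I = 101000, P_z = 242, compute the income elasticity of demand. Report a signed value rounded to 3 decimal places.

0.741

At the given values, Q = 14710 − 87.9(226) + 0.105(101000) + 36.6(242) = 14306.8.
∂Q/∂I = 0.105.
E = (0.105) × (101000/14306.8) = 0.74125…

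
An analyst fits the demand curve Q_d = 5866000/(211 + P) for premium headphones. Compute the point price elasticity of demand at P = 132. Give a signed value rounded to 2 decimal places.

dQ_d/dP = −5866000/(211 + P)² = -49.8602. At P = 132, Q_d = 17102.
Ed = (dQ_d/dP)·(P/Q_d) = (-49.8602) × (132/17102) = -0.3848…

-0.38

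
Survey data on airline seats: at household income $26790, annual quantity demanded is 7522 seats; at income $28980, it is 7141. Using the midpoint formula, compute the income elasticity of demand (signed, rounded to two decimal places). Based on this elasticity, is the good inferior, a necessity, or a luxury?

-0.66; inferior

%ΔQ = (7141 − 7522)/[( 7522 + 7141)/2] = -381/7331.5 = -0.051967…
%ΔIncome = (28980 − 26790)/[( 26790 + 28980)/2] = 2190/27885 = 0.078536…
E_income = (-381/7331.5) / (2190/27885) = -0.6616…
E_income < 0 ⇒ inferior good.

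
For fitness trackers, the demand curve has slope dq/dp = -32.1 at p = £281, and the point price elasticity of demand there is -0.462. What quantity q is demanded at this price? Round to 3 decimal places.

19524.026

Ed = (dq/dp)·(p/q) ⇒ q = (dq/dp)·p/Ed = (-32.1)·281/(-0.462) = 19524.02597…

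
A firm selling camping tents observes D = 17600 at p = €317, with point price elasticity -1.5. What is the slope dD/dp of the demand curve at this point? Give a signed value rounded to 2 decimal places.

Ed = (dD/dp)·(p/D) ⇒ dD/dp = Ed·D/p = (-1.5)·17600/317 = -83.2807…

-83.28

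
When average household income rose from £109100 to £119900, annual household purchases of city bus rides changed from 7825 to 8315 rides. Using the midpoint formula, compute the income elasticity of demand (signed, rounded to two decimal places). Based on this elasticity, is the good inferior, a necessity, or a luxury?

0.64; necessity

%ΔQ = (8315 − 7825)/[( 7825 + 8315)/2] = 490/8070 = 0.060718…
%ΔIncome = (119900 − 109100)/[( 109100 + 119900)/2] = 10800/114500 = 0.094323…
E_income = (490/8070) / (10800/114500) = 0.6437…
0 < E_income < 1 ⇒ normal good, necessity.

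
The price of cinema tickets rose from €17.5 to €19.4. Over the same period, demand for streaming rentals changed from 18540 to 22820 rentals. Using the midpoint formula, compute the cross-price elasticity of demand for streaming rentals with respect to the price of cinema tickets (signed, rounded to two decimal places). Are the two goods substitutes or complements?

%ΔQ_{streaming rentals} = (22820 − 18540)/avg = 4280/20680 = 0.206963…
%ΔP_{cinema tickets} = (19.4 − 17.5)/avg = 1.9/18.45 = 0.102981…
E_cross = (4280/20680) / (1.9/18.45) = 2.0097…
E_cross > 0 ⇒ the goods are substitutes.

2.01; substitutes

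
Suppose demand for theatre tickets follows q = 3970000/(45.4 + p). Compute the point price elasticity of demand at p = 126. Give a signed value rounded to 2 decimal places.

dq/dp = −3970000/(45.4 + p)² = -135.135. At p = 126, q = 23162.2.
Ed = (dq/dp)·(p/q) = (-135.135) × (126/23162.2) = -0.7351…

-0.74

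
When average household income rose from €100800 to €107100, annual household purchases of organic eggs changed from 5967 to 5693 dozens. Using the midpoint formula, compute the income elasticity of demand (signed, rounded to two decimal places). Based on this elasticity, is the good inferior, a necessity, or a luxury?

%ΔQ = (5693 − 5967)/[( 5967 + 5693)/2] = -274/5830 = -0.046998…
%ΔIncome = (107100 − 100800)/[( 100800 + 107100)/2] = 6300/103950 = 0.060606…
E_income = (-274/5830) / (6300/103950) = -0.7754…
E_income < 0 ⇒ inferior good.

-0.78; inferior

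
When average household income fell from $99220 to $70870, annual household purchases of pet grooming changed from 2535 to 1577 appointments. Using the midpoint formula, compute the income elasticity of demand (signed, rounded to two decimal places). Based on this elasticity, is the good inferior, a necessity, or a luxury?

1.40; luxury

%ΔQ = (1577 − 2535)/[( 2535 + 1577)/2] = -958/2056 = -0.465953…
%ΔIncome = (70870 − 99220)/[( 99220 + 70870)/2] = -28350/85045 = -0.333352…
E_income = (-958/2056) / (-28350/85045) = 1.3977…
E_income > 1 ⇒ normal good, luxury.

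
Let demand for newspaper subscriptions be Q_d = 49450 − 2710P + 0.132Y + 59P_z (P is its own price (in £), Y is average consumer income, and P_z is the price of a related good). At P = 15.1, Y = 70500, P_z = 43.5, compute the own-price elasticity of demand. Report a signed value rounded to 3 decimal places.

-2.006

At the given values, Q_d = 49450 − 2710(15.1) + 0.132(70500) + 59(43.5) = 20401.5.
∂Q_d/∂P = −2710.
E = (-2710) × (15.1/20401.5) = -2.00578…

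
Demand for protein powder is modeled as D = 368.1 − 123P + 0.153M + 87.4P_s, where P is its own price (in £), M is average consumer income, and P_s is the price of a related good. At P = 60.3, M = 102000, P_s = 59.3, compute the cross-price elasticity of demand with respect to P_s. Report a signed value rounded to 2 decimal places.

At the given values, D = 368.1 − 123(60.3) + 0.153(102000) + 87.4(59.3) = 13740.02.
∂D/∂P_s = 87.4.
E = (87.4) × (59.3/13740.02) = 0.3772…

0.38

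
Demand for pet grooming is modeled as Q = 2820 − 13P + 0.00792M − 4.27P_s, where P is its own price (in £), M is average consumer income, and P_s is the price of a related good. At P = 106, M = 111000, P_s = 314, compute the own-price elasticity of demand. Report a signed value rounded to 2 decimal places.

-1.41

At the given values, Q = 2820 − 13(106) + 0.00792(111000) − 4.27(314) = 980.34.
∂Q/∂P = −13.
E = (-13) × (106/980.34) = -1.4056…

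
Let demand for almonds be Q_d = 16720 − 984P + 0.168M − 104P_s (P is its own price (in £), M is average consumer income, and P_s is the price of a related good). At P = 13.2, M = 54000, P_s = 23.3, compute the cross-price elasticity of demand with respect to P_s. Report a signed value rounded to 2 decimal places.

At the given values, Q_d = 16720 − 984(13.2) + 0.168(54000) − 104(23.3) = 10380.
∂Q_d/∂P_s = -104.
E = (-104) × (23.3/10380) = -0.2334…

-0.23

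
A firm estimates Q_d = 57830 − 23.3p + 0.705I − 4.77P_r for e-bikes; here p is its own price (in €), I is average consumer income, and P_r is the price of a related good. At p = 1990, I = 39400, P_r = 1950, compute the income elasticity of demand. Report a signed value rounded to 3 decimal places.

At the given values, Q_d = 57830 − 23.3(1990) + 0.705(39400) − 4.77(1950) = 29938.5.
∂Q_d/∂I = 0.705.
E = (0.705) × (39400/29938.5) = 0.92780…

0.928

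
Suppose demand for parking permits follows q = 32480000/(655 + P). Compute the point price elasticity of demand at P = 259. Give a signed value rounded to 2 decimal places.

-0.28

dq/dP = −32480000/(655 + P)² = -38.8798. At P = 259, q = 35536.1.
Ed = (dq/dP)·(P/q) = (-38.8798) × (259/35536.1) = -0.2833…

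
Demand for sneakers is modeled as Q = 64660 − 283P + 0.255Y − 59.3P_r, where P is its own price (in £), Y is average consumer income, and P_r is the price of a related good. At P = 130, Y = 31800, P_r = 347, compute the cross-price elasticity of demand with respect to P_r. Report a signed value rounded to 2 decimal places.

-1.34

At the given values, Q = 64660 − 283(130) + 0.255(31800) − 59.3(347) = 15401.9.
∂Q/∂P_r = -59.3.
E = (-59.3) × (347/15401.9) = -1.3360…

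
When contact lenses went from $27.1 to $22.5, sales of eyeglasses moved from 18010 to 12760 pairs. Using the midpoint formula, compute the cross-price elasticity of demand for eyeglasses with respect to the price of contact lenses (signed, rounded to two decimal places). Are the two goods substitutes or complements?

%ΔQ_{eyeglasses} = (12760 − 18010)/avg = -5250/15385 = -0.341241…
%ΔP_{contact lenses} = (22.5 − 27.1)/avg = -4.6/24.8 = -0.185483…
E_cross = (-5250/15385) / (-4.6/24.8) = 1.8397…
E_cross > 0 ⇒ the goods are substitutes.

1.84; substitutes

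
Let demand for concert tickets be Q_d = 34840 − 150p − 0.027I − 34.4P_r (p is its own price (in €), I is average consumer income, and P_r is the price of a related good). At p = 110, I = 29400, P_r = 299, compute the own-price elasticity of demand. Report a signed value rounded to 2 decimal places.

At the given values, Q_d = 34840 − 150(110) − 0.027(29400) − 34.4(299) = 7260.6.
∂Q_d/∂p = −150.
E = (-150) × (110/7260.6) = -2.2725…

-2.27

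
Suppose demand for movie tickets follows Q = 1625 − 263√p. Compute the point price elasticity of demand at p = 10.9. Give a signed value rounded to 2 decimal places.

dQ/dp = −263/(2√p) = -39.8302. At p = 10.9, Q = 756.702.
Ed = (dQ/dp)·(p/Q) = (-39.8302) × (10.9/756.702) = -0.5737…

-0.57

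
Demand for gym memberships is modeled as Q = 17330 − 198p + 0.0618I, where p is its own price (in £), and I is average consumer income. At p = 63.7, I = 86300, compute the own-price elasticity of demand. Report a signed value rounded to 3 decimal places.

At the given values, Q = 17330 − 198(63.7) + 0.0618(86300) = 10050.74.
∂Q/∂p = −198.
E = (-198) × (63.7/10050.74) = -1.25489…

-1.255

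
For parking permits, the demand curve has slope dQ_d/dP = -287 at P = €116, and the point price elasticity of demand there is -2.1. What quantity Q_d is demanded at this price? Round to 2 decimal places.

Ed = (dQ_d/dP)·(P/Q_d) ⇒ Q_d = (dQ_d/dP)·P/Ed = (-287)·116/(-2.1) = 15853.3333…

15853.33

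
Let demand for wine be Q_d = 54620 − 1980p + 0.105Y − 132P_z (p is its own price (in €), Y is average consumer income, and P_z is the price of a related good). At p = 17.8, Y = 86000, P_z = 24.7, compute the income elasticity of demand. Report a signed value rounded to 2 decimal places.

0.36

At the given values, Q_d = 54620 − 1980(17.8) + 0.105(86000) − 132(24.7) = 25145.6.
∂Q_d/∂Y = 0.105.
E = (0.105) × (86000/25145.6) = 0.3591…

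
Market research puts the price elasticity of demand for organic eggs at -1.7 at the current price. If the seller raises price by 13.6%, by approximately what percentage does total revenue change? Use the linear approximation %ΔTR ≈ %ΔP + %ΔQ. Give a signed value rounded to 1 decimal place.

-9.5%

%ΔQ ≈ Ed × %ΔP = (-1.7) × (+13.6%) = -23.1200%
%ΔTR ≈ %ΔP + %ΔQ = (+13.6%) + (-23.1200%) = -9.5200%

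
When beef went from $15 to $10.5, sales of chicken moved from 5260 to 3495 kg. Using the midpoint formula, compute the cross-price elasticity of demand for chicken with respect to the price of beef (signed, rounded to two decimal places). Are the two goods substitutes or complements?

%ΔQ_{chicken} = (3495 − 5260)/avg = -1765/4377.5 = -0.403198…
%ΔP_{beef} = (10.5 − 15)/avg = -4.5/12.75 = -0.352941…
E_cross = (-1765/4377.5) / (-4.5/12.75) = 1.1423…
E_cross > 0 ⇒ the goods are substitutes.

1.14; substitutes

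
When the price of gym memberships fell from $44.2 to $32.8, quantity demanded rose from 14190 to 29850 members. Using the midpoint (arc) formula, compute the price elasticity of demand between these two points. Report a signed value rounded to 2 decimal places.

%ΔQ = (29850 − 14190) / [(14190 + 29850)/2] = 15660/22020 = 0.711171…
%ΔP = (32.8 − 44.2) / [(44.2 + 32.8)/2] = -11.4/38.5 = -0.296103…
Arc Ed = %ΔQ / %ΔP = (15660/22020) / (-11.4/38.5) = -2.4017…

-2.40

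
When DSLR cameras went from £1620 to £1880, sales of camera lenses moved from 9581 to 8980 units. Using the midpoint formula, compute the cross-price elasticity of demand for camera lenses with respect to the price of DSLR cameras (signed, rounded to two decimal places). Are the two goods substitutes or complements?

-0.44; complements

%ΔQ_{camera lenses} = (8980 − 9581)/avg = -601/9280.5 = -0.064759…
%ΔP_{DSLR cameras} = (1880 − 1620)/avg = 260/1750 = 0.148571…
E_cross = (-601/9280.5) / (260/1750) = -0.4358…
E_cross < 0 ⇒ the goods are complements.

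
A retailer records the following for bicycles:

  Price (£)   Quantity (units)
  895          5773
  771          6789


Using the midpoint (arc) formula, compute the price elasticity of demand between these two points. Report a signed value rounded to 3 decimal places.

-1.087

%ΔQ = (6789 − 5773) / [(5773 + 6789)/2] = 1016/6281 = 0.161757…
%ΔP = (771 − 895) / [(895 + 771)/2] = -124/833 = -0.148859…
Arc Ed = %ΔQ / %ΔP = (1016/6281) / (-124/833) = -1.08664…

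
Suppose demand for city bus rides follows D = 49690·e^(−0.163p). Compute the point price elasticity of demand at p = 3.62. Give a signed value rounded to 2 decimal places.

dD/dp = −0.163·D = -4489.49. At p = 3.62, D = 27542.9.
Ed = (dD/dp)·(p/D) = (-4489.49) × (3.62/27542.9) = -0.5900…

-0.59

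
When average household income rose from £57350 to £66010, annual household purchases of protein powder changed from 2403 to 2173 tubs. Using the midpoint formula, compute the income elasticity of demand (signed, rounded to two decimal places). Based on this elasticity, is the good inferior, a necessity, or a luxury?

-0.72; inferior

%ΔQ = (2173 − 2403)/[( 2403 + 2173)/2] = -230/2288 = -0.100524…
%ΔIncome = (66010 − 57350)/[( 57350 + 66010)/2] = 8660/61680 = 0.140402…
E_income = (-230/2288) / (8660/61680) = -0.7159…
E_income < 0 ⇒ inferior good.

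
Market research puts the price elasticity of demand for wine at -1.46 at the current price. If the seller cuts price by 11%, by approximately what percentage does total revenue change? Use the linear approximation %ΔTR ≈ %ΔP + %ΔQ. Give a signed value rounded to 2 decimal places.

%ΔQ ≈ Ed × %ΔP = (-1.46) × (-11%) = +16.0600%
%ΔTR ≈ %ΔP + %ΔQ = (-11%) + (+16.0600%) = +5.0600%

+5.06%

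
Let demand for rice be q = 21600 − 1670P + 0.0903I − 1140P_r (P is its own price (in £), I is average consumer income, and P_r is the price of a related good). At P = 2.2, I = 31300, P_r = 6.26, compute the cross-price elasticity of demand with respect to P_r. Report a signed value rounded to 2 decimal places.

-0.52

At the given values, q = 21600 − 1670(2.2) + 0.0903(31300) − 1140(6.26) = 13615.99.
∂q/∂P_r = -1140.
E = (-1140) × (6.26/13615.99) = -0.5241…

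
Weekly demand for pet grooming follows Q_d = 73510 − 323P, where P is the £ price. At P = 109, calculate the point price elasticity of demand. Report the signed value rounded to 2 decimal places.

-0.92

dQ_d/dP = −323. At P = 109, Q_d = 73510 − 323(109) = 38303.
Ed = (dQ_d/dP)·(P/Q_d) = −323 × (109/38303) = -0.9191…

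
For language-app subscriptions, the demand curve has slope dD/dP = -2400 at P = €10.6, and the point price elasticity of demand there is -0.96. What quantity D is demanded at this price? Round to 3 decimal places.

Ed = (dD/dP)·(P/D) ⇒ D = (dD/dP)·P/Ed = (-2400)·10.6/(-0.96) = 26500

26500.000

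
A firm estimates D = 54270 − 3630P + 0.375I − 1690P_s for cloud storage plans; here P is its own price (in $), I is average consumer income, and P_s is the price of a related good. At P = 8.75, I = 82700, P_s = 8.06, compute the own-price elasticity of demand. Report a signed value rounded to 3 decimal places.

At the given values, D = 54270 − 3630(8.75) + 0.375(82700) − 1690(8.06) = 39898.6.
∂D/∂P = −3630.
E = (-3630) × (8.75/39898.6) = -0.79608…

-0.796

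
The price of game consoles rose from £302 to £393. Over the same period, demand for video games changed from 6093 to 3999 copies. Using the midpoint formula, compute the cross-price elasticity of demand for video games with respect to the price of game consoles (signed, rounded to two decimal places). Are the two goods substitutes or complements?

-1.58; complements

%ΔQ_{video games} = (3999 − 6093)/avg = -2094/5046 = -0.414982…
%ΔP_{game consoles} = (393 − 302)/avg = 91/347.5 = 0.261870…
E_cross = (-2094/5046) / (91/347.5) = -1.5846…
E_cross < 0 ⇒ the goods are complements.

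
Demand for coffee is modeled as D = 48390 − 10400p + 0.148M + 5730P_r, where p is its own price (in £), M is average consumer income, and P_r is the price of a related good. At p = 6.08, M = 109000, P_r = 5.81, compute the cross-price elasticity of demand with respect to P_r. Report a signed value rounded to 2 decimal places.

0.96

At the given values, D = 48390 − 10400(6.08) + 0.148(109000) + 5730(5.81) = 34581.3.
∂D/∂P_r = 5730.
E = (5730) × (5.81/34581.3) = 0.9626…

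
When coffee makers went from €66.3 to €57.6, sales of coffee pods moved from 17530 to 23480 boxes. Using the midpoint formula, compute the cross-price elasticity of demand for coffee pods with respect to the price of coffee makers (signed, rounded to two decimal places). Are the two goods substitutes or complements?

%ΔQ_{coffee pods} = (23480 − 17530)/avg = 5950/20505 = 0.290173…
%ΔP_{coffee makers} = (57.6 − 66.3)/avg = -8.7/61.95 = -0.140435…
E_cross = (5950/20505) / (-8.7/61.95) = -2.0662…
E_cross < 0 ⇒ the goods are complements.

-2.07; complements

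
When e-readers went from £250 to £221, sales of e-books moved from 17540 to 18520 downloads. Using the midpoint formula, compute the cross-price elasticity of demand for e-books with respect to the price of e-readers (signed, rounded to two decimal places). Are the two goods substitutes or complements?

%ΔQ_{e-books} = (18520 − 17540)/avg = 980/18030 = 0.054353…
%ΔP_{e-readers} = (221 − 250)/avg = -29/235.5 = -0.123142…
E_cross = (980/18030) / (-29/235.5) = -0.4413…
E_cross < 0 ⇒ the goods are complements.

-0.44; complements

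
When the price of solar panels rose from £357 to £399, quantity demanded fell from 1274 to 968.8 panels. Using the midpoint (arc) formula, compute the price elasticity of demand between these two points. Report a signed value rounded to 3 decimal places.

%ΔQ = (968.8 − 1274) / [(1274 + 968.8)/2] = -305.2/1121.4 = -0.272159…
%ΔP = (399 − 357) / [(357 + 399)/2] = 42/378 = 0.111111…
Arc Ed = %ΔQ / %ΔP = (-305.2/1121.4) / (42/378) = -2.44943…

-2.449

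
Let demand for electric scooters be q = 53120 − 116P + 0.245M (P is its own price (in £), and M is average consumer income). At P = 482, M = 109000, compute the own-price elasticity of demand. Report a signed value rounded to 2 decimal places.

At the given values, q = 53120 − 116(482) + 0.245(109000) = 23913.
∂q/∂P = −116.
E = (-116) × (482/23913) = -2.3381…

-2.34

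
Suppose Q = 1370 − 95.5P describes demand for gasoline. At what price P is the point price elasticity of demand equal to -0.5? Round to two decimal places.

Ed = −95.5P/(1370 − 95.5P). Set this equal to -0.5:
95.5P = 0.5·(1370 − 95.5P) ⇒ 95.5P(1 + 0.5) = 0.5·1370
P = 0.5·1370 / (95.5·1.5) = 4.7818…

4.78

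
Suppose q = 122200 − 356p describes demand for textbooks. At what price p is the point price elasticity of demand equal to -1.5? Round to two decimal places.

Ed = −356p/(122200 − 356p). Set this equal to -1.5:
356p = 1.5·(122200 − 356p) ⇒ 356p(1 + 1.5) = 1.5·122200
p = 1.5·122200 / (356·2.5) = 205.9550…

205.96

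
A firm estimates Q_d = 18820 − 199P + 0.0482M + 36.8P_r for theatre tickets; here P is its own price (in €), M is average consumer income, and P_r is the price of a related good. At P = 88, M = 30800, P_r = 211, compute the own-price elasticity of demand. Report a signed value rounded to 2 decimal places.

-1.66

At the given values, Q_d = 18820 − 199(88) + 0.0482(30800) + 36.8(211) = 10557.36.
∂Q_d/∂P = −199.
E = (-199) × (88/10557.36) = -1.6587…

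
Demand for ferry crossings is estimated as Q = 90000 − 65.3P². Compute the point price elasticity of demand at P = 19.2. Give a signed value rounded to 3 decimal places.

-0.730

dQ/dP = −2·65.3·P = -2507.52. At P = 19.2, Q = 65927.808.
Ed = (dQ/dP)·(P/Q) = (-2507.52) × (19.2/65927.808) = -0.73025…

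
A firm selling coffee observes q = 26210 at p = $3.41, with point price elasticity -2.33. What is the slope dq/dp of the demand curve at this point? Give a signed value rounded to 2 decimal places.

Ed = (dq/dp)·(p/q) ⇒ dq/dp = Ed·q/p = (-2.33)·26210/3.41 = -17908.8856…

-17908.89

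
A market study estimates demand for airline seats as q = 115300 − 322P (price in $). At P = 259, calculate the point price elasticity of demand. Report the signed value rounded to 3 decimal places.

dq/dP = −322. At P = 259, q = 115300 − 322(259) = 31902.
Ed = (dq/dP)·(P/q) = −322 × (259/31902) = -2.61419…

-2.614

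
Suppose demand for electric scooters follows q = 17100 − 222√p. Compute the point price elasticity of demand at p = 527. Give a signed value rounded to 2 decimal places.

-0.21

dq/dp = −222/(2√p) = -4.83524. At p = 527, q = 12003.7.
Ed = (dq/dp)·(p/q) = (-4.83524) × (527/12003.7) = -0.2122…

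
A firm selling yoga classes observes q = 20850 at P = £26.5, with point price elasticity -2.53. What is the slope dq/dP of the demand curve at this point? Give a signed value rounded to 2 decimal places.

Ed = (dq/dP)·(P/q) ⇒ dq/dP = Ed·q/P = (-2.53)·20850/26.5 = -1990.5849…

-1990.58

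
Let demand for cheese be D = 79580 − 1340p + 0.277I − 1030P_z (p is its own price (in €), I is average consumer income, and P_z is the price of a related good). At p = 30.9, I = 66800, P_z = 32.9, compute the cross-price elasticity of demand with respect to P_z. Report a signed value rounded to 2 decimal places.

-1.49

At the given values, D = 79580 − 1340(30.9) + 0.277(66800) − 1030(32.9) = 22790.6.
∂D/∂P_z = -1030.
E = (-1030) × (32.9/22790.6) = -1.4868…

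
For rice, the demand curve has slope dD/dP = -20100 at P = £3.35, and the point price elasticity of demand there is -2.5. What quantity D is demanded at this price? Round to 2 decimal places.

26934.00

Ed = (dD/dP)·(P/D) ⇒ D = (dD/dP)·P/Ed = (-20100)·3.35/(-2.5) = 26934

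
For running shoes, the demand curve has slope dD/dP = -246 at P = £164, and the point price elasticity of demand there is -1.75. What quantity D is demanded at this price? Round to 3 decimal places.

23053.714

Ed = (dD/dP)·(P/D) ⇒ D = (dD/dP)·P/Ed = (-246)·164/(-1.75) = 23053.71428…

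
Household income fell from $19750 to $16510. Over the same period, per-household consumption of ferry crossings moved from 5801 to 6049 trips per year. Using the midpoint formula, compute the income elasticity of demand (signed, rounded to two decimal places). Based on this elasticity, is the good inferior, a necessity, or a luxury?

-0.23; inferior

%ΔQ = (6049 − 5801)/[( 5801 + 6049)/2] = 248/5925 = 0.041856…
%ΔIncome = (16510 − 19750)/[( 19750 + 16510)/2] = -3240/18130 = -0.178709…
E_income = (248/5925) / (-3240/18130) = -0.2342…
E_income < 0 ⇒ inferior good.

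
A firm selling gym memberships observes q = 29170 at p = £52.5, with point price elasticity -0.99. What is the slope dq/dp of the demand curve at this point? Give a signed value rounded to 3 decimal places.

Ed = (dq/dp)·(p/q) ⇒ dq/dp = Ed·q/p = (-0.99)·29170/52.5 = -550.06285…

-550.063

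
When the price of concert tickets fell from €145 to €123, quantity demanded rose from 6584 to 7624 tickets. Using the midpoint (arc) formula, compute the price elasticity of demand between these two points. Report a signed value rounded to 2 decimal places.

-0.89

%ΔQ = (7624 − 6584) / [(6584 + 7624)/2] = 1040/7104 = 0.146396…
%ΔP = (123 − 145) / [(145 + 123)/2] = -22/134 = -0.164179…
Arc Ed = %ΔQ / %ΔP = (1040/7104) / (-22/134) = -0.8916…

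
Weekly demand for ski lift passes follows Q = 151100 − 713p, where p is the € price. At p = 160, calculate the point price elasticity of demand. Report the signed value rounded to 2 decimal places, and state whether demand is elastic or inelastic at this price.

dQ/dp = −713. At p = 160, Q = 151100 − 713(160) = 37020.
Ed = (dQ/dp)·(p/Q) = −713 × (160/37020) = -3.0815…
|Ed| = 3.08 > 1, so demand is elastic.

-3.08; elastic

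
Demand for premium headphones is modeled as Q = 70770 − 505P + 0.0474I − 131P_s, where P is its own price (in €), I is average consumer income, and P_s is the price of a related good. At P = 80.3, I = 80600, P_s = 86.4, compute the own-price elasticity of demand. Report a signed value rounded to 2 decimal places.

-1.78

At the given values, Q = 70770 − 505(80.3) + 0.0474(80600) − 131(86.4) = 22720.54.
∂Q/∂P = −505.
E = (-505) × (80.3/22720.54) = -1.7847…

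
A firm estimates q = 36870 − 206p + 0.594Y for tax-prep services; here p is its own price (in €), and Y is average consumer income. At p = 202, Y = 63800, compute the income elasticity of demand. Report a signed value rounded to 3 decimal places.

1.143

At the given values, q = 36870 − 206(202) + 0.594(63800) = 33155.2.
∂q/∂Y = 0.594.
E = (0.594) × (63800/33155.2) = 1.14302…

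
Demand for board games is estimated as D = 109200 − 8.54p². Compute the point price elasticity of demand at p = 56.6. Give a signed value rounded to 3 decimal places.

dD/dp = −2·8.54·p = -966.728. At p = 56.6, D = 81841.5976.
Ed = (dD/dp)·(p/D) = (-966.728) × (56.6/81841.5976) = -0.66856…

-0.669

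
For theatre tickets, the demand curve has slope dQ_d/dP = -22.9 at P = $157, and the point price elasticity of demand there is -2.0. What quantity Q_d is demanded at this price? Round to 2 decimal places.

Ed = (dQ_d/dP)·(P/Q_d) ⇒ Q_d = (dQ_d/dP)·P/Ed = (-22.9)·157/(-2.0) = 1797.65

1797.65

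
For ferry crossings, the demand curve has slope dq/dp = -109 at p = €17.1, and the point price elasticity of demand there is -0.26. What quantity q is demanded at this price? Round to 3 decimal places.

Ed = (dq/dp)·(p/q) ⇒ q = (dq/dp)·p/Ed = (-109)·17.1/(-0.26) = 7168.84615…

7168.846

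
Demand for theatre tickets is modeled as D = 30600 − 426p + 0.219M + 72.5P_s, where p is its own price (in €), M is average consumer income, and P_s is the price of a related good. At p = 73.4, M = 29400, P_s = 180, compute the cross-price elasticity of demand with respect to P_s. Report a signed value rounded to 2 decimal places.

At the given values, D = 30600 − 426(73.4) + 0.219(29400) + 72.5(180) = 18820.2.
∂D/∂P_s = 72.5.
E = (72.5) × (180/18820.2) = 0.6934…

0.69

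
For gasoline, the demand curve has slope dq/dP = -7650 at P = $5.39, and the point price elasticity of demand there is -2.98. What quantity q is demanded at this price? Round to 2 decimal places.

13836.74

Ed = (dq/dP)·(P/q) ⇒ q = (dq/dP)·P/Ed = (-7650)·5.39/(-2.98) = 13836.7449…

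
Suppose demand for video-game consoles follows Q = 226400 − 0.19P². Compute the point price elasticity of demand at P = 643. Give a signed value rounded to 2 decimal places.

dQ/dP = −2·0.19·P = -244.34. At P = 643, Q = 147844.69.
Ed = (dQ/dP)·(P/Q) = (-244.34) × (643/147844.69) = -1.0626…

-1.06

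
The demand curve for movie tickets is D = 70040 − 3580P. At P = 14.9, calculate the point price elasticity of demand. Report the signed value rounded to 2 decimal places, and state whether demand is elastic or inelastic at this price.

-3.19; elastic

dD/dP = −3580. At P = 14.9, D = 70040 − 3580(14.9) = 16698.
Ed = (dD/dP)·(P/D) = −3580 × (14.9/16698) = -3.1945…
|Ed| = 3.19 > 1, so demand is elastic.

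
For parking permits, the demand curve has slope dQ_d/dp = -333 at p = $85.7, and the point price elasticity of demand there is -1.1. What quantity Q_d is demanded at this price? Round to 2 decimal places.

Ed = (dQ_d/dp)·(p/Q_d) ⇒ Q_d = (dQ_d/dp)·p/Ed = (-333)·85.7/(-1.1) = 25943.7272…

25943.73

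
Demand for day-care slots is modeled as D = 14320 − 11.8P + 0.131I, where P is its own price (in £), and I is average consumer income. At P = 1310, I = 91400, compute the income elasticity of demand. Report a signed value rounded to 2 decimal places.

At the given values, D = 14320 − 11.8(1310) + 0.131(91400) = 10835.4.
∂D/∂I = 0.131.
E = (0.131) × (91400/10835.4) = 1.1050…

1.11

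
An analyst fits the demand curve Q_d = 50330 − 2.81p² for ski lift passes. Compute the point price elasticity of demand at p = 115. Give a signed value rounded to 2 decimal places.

dQ_d/dp = −2·2.81·p = -646.3. At p = 115, Q_d = 13167.75.
Ed = (dQ_d/dp)·(p/Q_d) = (-646.3) × (115/13167.75) = -5.6444…

-5.64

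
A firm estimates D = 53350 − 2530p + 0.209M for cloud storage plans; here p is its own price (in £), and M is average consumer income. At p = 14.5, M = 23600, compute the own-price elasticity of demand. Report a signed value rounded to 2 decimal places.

-1.70

At the given values, D = 53350 − 2530(14.5) + 0.209(23600) = 21597.4.
∂D/∂p = −2530.
E = (-2530) × (14.5/21597.4) = -1.6985…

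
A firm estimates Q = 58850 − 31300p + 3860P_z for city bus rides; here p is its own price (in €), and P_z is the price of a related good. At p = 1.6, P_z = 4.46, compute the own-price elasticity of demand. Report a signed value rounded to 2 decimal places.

At the given values, Q = 58850 − 31300(1.6) + 3860(4.46) = 25985.6.
∂Q/∂p = −31300.
E = (-31300) × (1.6/25985.6) = -1.9272…

-1.93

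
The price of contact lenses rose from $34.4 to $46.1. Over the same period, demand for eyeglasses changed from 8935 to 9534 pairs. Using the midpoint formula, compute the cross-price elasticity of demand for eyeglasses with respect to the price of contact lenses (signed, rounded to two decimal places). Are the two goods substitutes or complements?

%ΔQ_{eyeglasses} = (9534 − 8935)/avg = 599/9234.5 = 0.064865…
%ΔP_{contact lenses} = (46.1 − 34.4)/avg = 11.7/40.25 = 0.290683…
E_cross = (599/9234.5) / (11.7/40.25) = 0.2231…
E_cross > 0 ⇒ the goods are substitutes.

0.22; substitutes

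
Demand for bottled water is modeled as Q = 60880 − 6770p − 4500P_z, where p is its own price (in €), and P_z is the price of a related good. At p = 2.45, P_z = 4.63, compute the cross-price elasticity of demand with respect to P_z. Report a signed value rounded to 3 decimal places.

At the given values, Q = 60880 − 6770(2.45) − 4500(4.63) = 23458.5.
∂Q/∂P_z = -4500.
E = (-4500) × (4.63/23458.5) = -0.88816…

-0.888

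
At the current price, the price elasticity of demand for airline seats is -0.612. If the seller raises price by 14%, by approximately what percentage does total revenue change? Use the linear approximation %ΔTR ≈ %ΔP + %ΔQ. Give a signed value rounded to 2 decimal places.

%ΔQ ≈ Ed × %ΔP = (-0.612) × (+14%) = -8.5680%
%ΔTR ≈ %ΔP + %ΔQ = (+14%) + (-8.5680%) = +5.4320%

+5.43%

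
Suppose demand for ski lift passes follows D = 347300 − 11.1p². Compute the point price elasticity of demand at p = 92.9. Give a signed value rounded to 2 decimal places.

dD/dp = −2·11.1·p = -2062.38. At p = 92.9, D = 251502.449.
Ed = (dD/dp)·(p/D) = (-2062.38) × (92.9/251502.449) = -0.7618…

-0.76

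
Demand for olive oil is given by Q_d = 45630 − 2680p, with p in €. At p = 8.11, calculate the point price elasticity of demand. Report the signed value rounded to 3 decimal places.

-0.910

dQ_d/dp = −2680. At p = 8.11, Q_d = 45630 − 2680(8.11) = 23895.2.
Ed = (dQ_d/dp)·(p/Q_d) = −2680 × (8.11/23895.2) = -0.90958…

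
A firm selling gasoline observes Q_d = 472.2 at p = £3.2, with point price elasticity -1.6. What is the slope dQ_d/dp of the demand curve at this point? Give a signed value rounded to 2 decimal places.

Ed = (dQ_d/dp)·(p/Q_d) ⇒ dQ_d/dp = Ed·Q_d/p = (-1.6)·472.2/3.2 = -236.1

-236.10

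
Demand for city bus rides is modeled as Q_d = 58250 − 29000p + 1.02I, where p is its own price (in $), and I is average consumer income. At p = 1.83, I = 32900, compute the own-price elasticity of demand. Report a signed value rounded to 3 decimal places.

-1.370

At the given values, Q_d = 58250 − 29000(1.83) + 1.02(32900) = 38738.
∂Q_d/∂p = −29000.
E = (-29000) × (1.83/38738) = -1.36997…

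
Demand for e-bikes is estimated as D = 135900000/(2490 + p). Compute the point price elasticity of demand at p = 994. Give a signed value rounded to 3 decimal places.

dD/dp = −135900000/(2490 + p)² = -11.196. At p = 994, D = 39006.9.
Ed = (dD/dp)·(p/D) = (-11.196) × (994/39006.9) = -0.28530…

-0.285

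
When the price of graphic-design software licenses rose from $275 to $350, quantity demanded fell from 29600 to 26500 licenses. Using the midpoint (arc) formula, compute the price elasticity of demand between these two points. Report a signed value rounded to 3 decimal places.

-0.460

%ΔQ = (26500 − 29600) / [(29600 + 26500)/2] = -3100/28050 = -0.110516…
%ΔP = (350 − 275) / [(275 + 350)/2] = 75/312.5 = 0.24
Arc Ed = %ΔQ / %ΔP = (-3100/28050) / (75/312.5) = -0.46048…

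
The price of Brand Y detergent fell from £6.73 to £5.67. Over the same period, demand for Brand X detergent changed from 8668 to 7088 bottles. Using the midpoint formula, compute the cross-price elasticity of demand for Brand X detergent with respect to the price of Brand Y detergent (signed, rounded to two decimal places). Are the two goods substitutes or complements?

1.17; substitutes

%ΔQ_{Brand X detergent} = (7088 − 8668)/avg = -1580/7878 = -0.200558…
%ΔP_{Brand Y detergent} = (5.67 − 6.73)/avg = -1.06/6.2 = -0.170967…
E_cross = (-1580/7878) / (-1.06/6.2) = 1.1730…
E_cross > 0 ⇒ the goods are substitutes.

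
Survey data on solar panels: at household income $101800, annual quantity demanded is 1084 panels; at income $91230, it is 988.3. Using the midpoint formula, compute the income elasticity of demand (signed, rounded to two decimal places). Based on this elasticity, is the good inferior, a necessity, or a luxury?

0.84; necessity

%ΔQ = (988.3 − 1084)/[( 1084 + 988.3)/2] = -95.7/1036.15 = -0.092361…
%ΔIncome = (91230 − 101800)/[( 101800 + 91230)/2] = -10570/96515 = -0.109516…
E_income = (-95.7/1036.15) / (-10570/96515) = 0.8433…
0 < E_income < 1 ⇒ normal good, necessity.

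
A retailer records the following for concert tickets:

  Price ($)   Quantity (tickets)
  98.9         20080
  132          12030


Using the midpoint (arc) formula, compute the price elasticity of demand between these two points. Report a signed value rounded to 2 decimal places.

-1.75

%ΔQ = (12030 − 20080) / [(20080 + 12030)/2] = -8050/16055 = -0.501401…
%ΔP = (132 − 98.9) / [(98.9 + 132)/2] = 33.1/115.45 = 0.286704…
Arc Ed = %ΔQ / %ΔP = (-8050/16055) / (33.1/115.45) = -1.7488…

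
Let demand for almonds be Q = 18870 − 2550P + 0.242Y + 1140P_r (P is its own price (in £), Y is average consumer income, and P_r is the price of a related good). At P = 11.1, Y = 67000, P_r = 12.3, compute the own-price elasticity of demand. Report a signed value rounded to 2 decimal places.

At the given values, Q = 18870 − 2550(11.1) + 0.242(67000) + 1140(12.3) = 20801.
∂Q/∂P = −2550.
E = (-2550) × (11.1/20801) = -1.3607…

-1.36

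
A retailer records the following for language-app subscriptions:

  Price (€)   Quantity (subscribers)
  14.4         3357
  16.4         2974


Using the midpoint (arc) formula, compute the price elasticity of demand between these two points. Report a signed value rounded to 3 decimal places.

-0.932

%ΔQ = (2974 − 3357) / [(3357 + 2974)/2] = -383/3165.5 = -0.120991…
%ΔP = (16.4 − 14.4) / [(14.4 + 16.4)/2] = 2/15.4 = 0.129870…
Arc Ed = %ΔQ / %ΔP = (-383/3165.5) / (2/15.4) = -0.93163…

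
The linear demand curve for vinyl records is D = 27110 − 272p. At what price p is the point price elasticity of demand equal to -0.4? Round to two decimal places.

Ed = −272p/(27110 − 272p). Set this equal to -0.4:
272p = 0.4·(27110 − 272p) ⇒ 272p(1 + 0.4) = 0.4·27110
p = 0.4·27110 / (272·1.4) = 28.4768…

28.48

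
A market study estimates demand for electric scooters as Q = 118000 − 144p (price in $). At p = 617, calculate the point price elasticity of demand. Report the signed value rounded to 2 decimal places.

dQ/dp = −144. At p = 617, Q = 118000 − 144(617) = 29152.
Ed = (dQ/dp)·(p/Q) = −144 × (617/29152) = -3.0477…

-3.05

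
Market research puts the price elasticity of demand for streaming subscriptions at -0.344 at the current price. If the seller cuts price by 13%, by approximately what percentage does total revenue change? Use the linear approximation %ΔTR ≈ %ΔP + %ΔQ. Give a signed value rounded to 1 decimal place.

-8.5%

%ΔQ ≈ Ed × %ΔP = (-0.344) × (-13%) = +4.4720%
%ΔTR ≈ %ΔP + %ΔQ = (-13%) + (+4.4720%) = -8.5280%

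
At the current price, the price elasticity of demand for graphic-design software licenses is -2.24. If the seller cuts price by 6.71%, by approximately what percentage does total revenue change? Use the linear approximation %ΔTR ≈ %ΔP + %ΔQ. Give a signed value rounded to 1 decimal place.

%ΔQ ≈ Ed × %ΔP = (-2.24) × (-6.71%) = +15.0304%
%ΔTR ≈ %ΔP + %ΔQ = (-6.71%) + (+15.0304%) = +8.3204%

+8.3%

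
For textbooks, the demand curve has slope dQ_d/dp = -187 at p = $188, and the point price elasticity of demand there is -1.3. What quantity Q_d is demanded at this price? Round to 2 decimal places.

27043.08

Ed = (dQ_d/dp)·(p/Q_d) ⇒ Q_d = (dQ_d/dp)·p/Ed = (-187)·188/(-1.3) = 27043.0769…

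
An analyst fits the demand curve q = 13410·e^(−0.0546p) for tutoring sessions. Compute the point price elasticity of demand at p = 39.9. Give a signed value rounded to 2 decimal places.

-2.18

dq/dp = −0.0546·q = -82.8884. At p = 39.9, q = 1518.1.
Ed = (dq/dp)·(p/q) = (-82.8884) × (39.9/1518.1) = -2.1785…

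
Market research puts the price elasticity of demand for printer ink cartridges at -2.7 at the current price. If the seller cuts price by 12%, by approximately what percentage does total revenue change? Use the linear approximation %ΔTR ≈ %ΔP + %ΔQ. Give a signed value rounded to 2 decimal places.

+20.40%

%ΔQ ≈ Ed × %ΔP = (-2.7) × (-12%) = +32.4000%
%ΔTR ≈ %ΔP + %ΔQ = (-12%) + (+32.4000%) = +20.4000%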